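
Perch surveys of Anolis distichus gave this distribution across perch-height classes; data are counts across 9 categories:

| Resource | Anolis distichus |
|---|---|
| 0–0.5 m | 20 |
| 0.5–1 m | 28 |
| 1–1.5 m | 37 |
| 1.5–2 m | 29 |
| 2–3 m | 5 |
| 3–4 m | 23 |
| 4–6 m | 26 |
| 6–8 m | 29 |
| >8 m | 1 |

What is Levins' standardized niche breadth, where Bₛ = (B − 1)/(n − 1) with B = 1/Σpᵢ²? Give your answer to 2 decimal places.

Proportions for Anolis distichus (n=198): 20/198=0.1010, 28/198=0.1414, 37/198=0.1869, 29/198=0.1465, 5/198=0.0253, 23/198=0.1162, 26/198=0.1313, 29/198=0.1465, 1/198=0.0051
Σpᵢ² = 0.1010² + 0.1414² + 0.1869² + 0.1465² + 0.0253² + 0.1162² + 0.1313² + 0.1465² + 0.0051² = 0.010201 + 0.019994 + 0.034932 + 0.021462 + 0.000640 + 0.013502 + 0.017240 + 0.021462 + 0.000026 = 0.139459
B = 1 / 0.139459 = 7.1706
Bₛ = (B − 1)/(n − 1) = (7.1706 − 1)/(9 − 1) = 6.1706/8 = 0.7713

0.77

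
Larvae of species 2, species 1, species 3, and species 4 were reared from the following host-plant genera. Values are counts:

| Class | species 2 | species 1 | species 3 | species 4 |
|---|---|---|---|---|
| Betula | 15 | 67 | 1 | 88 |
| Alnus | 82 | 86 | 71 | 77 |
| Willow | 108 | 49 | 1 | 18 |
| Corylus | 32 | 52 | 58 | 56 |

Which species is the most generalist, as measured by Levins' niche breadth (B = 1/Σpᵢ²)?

species 1

Proportions for species 2 (n=237): 15/237=0.0633, 82/237=0.3460, 108/237=0.4557, 32/237=0.1350
Proportions for species 1 (n=254): 67/254=0.2638, 86/254=0.3386, 49/254=0.1929, 52/254=0.2047
Proportions for species 3 (n=131): 1/131=0.0076, 71/131=0.5420, 1/131=0.0076, 58/131=0.4427
Proportions for species 4 (n=239): 88/239=0.3682, 77/239=0.3222, 18/239=0.0753, 56/239=0.2343
Σp_2ᵢ² = 0.0633² + 0.3460² + 0.4557² + 0.1350² = 0.004007 + 0.119716 + 0.207662 + 0.018225 = 0.349610
B_2 = 1 / 0.349610 = 2.8603
Σp_1ᵢ² = 0.2638² + 0.3386² + 0.1929² + 0.2047² = 0.069590 + 0.114650 + 0.037210 + 0.041902 = 0.263352
B_1 = 1 / 0.263352 = 3.7972
Σp_3ᵢ² = 0.0076² + 0.5420² + 0.0076² + 0.4427² = 0.000058 + 0.293764 + 0.000058 + 0.195983 = 0.489863
B_3 = 1 / 0.489863 = 2.0414
Σp_4ᵢ² = 0.3682² + 0.3222² + 0.0753² + 0.2343² = 0.135571 + 0.103813 + 0.005670 + 0.054896 = 0.299950
B_4 = 1 / 0.299950 = 3.3339
Highest B → broadest niche (most generalist): species 1 (B = 3.80).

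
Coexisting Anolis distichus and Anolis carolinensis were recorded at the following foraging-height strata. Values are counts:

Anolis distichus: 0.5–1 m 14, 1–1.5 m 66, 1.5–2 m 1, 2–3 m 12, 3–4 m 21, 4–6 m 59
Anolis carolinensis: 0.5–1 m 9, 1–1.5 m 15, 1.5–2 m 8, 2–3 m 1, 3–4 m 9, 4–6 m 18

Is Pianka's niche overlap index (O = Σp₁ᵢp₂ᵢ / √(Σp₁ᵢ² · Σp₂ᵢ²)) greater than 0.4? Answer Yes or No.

Yes

Proportions for Anolis distichus (n=173): 14/173=0.0809, 66/173=0.3815, 1/173=0.0058, 12/173=0.0694, 21/173=0.1214, 59/173=0.3410
Proportions for Anolis carolinensis (n=60): 9/60=0.1500, 15/60=0.2500, 8/60=0.1333, 1/60=0.0167, 9/60=0.1500, 18/60=0.3000
Σ p₁ᵢp₂ᵢ = 0.012135 + 0.095375 + 0.000773 + 0.001159 + 0.018210 + 0.102300 = 0.229952
Σp_1ᵢ² = 0.0809² + 0.3815² + 0.0058² + 0.0694² + 0.1214² + 0.3410² = 0.006545 + 0.145542 + 0.000034 + 0.004816 + 0.014738 + 0.116281 = 0.287956
Σp_2ᵢ² = 0.1500² + 0.2500² + 0.1333² + 0.0167² + 0.1500² + 0.3000² = 0.022500 + 0.062500 + 0.017769 + 0.000279 + 0.022500 + 0.090000 = 0.215548
O = 0.229952 / √(0.287956 × 0.215548) = 0.229952 / 0.2491352 = 0.9230
O = 0.9230 > 0.4 → Yes.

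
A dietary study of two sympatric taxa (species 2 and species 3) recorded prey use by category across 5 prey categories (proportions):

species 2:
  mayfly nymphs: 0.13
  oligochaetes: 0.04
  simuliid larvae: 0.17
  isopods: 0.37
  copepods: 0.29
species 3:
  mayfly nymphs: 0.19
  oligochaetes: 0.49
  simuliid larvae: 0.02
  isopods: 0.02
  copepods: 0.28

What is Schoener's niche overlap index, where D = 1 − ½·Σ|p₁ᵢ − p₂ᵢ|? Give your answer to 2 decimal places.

0.49

Σ|p₁ᵢ − p₂ᵢ| = 0.06 + 0.45 + 0.15 + 0.35 + 0.01 = 1.02
D = 1 − ½ × 1.02 = 1 − 0.510 = 0.4900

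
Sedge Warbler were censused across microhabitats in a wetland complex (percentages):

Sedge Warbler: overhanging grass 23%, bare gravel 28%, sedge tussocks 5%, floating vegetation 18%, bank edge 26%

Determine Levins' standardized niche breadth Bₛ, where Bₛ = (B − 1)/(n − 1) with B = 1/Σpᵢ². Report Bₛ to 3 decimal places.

0.819

Convert percentages to proportions (divide by 100).
Σpᵢ² = 0.23² + 0.28² + 0.05² + 0.18² + 0.26² = 0.0529 + 0.0784 + 0.0025 + 0.0324 + 0.0676 = 0.2338
B = 1 / 0.2338 = 4.27716
Bₛ = (B − 1)/(n − 1) = (4.27716 − 1)/(5 − 1) = 3.27716/4 = 0.81929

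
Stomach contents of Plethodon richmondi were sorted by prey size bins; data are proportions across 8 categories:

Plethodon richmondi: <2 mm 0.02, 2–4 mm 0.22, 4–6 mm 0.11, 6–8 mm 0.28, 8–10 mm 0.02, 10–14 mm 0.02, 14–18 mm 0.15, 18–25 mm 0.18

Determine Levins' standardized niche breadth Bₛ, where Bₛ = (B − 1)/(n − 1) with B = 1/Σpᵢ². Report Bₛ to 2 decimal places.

Σpᵢ² = 0.02² + 0.22² + 0.11² + 0.28² + 0.02² + 0.02² + 0.15² + 0.18² = 0.0004 + 0.0484 + 0.0121 + 0.0784 + 0.0004 + 0.0004 + 0.0225 + 0.0324 = 0.1950
B = 1 / 0.1950 = 5.1282
Bₛ = (B − 1)/(n − 1) = (5.1282 − 1)/(8 − 1) = 4.1282/7 = 0.5897

0.59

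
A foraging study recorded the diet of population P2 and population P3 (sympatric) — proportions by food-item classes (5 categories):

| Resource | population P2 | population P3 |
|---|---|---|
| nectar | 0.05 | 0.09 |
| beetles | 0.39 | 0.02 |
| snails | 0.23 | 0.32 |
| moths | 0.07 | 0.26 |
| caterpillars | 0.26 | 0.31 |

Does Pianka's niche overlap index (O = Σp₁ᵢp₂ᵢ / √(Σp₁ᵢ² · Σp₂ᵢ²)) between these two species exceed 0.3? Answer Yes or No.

Σ p₁ᵢp₂ᵢ = 0.0045 + 0.0078 + 0.0736 + 0.0182 + 0.0806 = 0.1847
Σp_1ᵢ² = 0.05² + 0.39² + 0.23² + 0.07² + 0.26² = 0.0025 + 0.1521 + 0.0529 + 0.0049 + 0.0676 = 0.2800
Σp_2ᵢ² = 0.09² + 0.02² + 0.32² + 0.26² + 0.31² = 0.0081 + 0.0004 + 0.1024 + 0.0676 + 0.0961 = 0.2746
O = 0.1847 / √(0.2800 × 0.2746) = 0.1847 / 0.27729 = 0.6661
O = 0.6661 > 0.3 → Yes.

Yes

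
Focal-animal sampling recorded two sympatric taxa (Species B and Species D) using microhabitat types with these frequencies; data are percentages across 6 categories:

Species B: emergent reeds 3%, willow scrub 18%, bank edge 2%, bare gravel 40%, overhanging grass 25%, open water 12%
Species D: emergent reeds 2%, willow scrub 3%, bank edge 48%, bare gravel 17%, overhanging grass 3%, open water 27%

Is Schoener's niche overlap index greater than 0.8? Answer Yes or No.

No

Convert percentages to proportions (divide by 100).
Σ|p₁ᵢ − p₂ᵢ| = 0.01 + 0.15 + 0.46 + 0.23 + 0.22 + 0.15 = 1.22
D = 1 − ½ × 1.22 = 1 − 0.610 = 0.3900
D = 0.3900 < 0.8 → No.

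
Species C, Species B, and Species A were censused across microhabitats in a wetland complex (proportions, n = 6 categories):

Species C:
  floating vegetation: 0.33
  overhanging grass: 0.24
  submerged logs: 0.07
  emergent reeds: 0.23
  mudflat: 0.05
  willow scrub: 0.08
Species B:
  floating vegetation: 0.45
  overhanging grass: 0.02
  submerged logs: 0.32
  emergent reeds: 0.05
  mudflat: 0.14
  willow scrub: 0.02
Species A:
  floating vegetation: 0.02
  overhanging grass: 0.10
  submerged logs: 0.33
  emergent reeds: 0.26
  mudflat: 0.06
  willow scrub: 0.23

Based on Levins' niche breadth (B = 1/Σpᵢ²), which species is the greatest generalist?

Σp_Cᵢ² = 0.33² + 0.24² + 0.07² + 0.23² + 0.05² + 0.08² = 0.1089 + 0.0576 + 0.0049 + 0.0529 + 0.0025 + 0.0064 = 0.2332
B_C = 1 / 0.2332 = 4.2882
Σp_Bᵢ² = 0.45² + 0.02² + 0.32² + 0.05² + 0.14² + 0.02² = 0.2025 + 0.0004 + 0.1024 + 0.0025 + 0.0196 + 0.0004 = 0.3278
B_B = 1 / 0.3278 = 3.0506
Σp_Aᵢ² = 0.02² + 0.10² + 0.33² + 0.26² + 0.06² + 0.23² = 0.0004 + 0.0100 + 0.1089 + 0.0676 + 0.0036 + 0.0529 = 0.2434
B_A = 1 / 0.2434 = 4.1085
Highest B → broadest niche (most generalist): Species C (B = 4.29).

Species C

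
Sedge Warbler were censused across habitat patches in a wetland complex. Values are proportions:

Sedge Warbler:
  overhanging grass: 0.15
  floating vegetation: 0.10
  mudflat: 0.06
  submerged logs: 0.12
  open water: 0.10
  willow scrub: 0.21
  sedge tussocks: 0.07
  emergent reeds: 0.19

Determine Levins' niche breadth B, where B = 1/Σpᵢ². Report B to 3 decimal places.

6.868

Σpᵢ² = 0.15² + 0.10² + 0.06² + 0.12² + 0.10² + 0.21² + 0.07² + 0.19² = 0.0225 + 0.0100 + 0.0036 + 0.0144 + 0.0100 + 0.0441 + 0.0049 + 0.0361 = 0.1456
B = 1 / 0.1456 = 6.86813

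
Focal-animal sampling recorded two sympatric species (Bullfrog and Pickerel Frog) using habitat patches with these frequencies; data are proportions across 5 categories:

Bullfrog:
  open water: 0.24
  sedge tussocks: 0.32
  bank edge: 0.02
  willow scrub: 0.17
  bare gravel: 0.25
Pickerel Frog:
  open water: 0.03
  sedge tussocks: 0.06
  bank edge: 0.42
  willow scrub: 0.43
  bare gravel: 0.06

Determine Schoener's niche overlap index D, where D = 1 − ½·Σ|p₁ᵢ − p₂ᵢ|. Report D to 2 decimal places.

0.34

Σ|p₁ᵢ − p₂ᵢ| = 0.21 + 0.26 + 0.40 + 0.26 + 0.19 = 1.32
D = 1 − ½ × 1.32 = 1 − 0.660 = 0.3400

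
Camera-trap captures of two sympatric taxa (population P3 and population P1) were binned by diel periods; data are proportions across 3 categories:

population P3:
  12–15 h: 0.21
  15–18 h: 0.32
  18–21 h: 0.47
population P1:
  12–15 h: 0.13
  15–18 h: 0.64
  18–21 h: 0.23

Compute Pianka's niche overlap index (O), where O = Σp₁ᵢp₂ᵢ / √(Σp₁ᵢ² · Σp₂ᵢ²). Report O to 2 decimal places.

Σ p₁ᵢp₂ᵢ = 0.0273 + 0.2048 + 0.1081 = 0.3402
Σp_1ᵢ² = 0.21² + 0.32² + 0.47² = 0.0441 + 0.1024 + 0.2209 = 0.3674
Σp_2ᵢ² = 0.13² + 0.64² + 0.23² = 0.0169 + 0.4096 + 0.0529 = 0.4794
O = 0.3402 / √(0.3674 × 0.4794) = 0.3402 / 0.41968 = 0.8106

0.81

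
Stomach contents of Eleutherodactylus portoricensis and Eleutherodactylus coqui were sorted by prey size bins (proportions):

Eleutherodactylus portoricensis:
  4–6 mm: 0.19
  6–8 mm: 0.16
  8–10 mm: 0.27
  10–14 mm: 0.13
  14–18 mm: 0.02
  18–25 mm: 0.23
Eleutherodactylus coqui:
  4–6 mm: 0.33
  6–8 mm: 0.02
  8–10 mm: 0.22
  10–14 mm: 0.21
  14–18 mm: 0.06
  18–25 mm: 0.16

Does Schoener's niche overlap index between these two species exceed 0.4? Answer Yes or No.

Σ|p₁ᵢ − p₂ᵢ| = 0.14 + 0.14 + 0.05 + 0.08 + 0.04 + 0.07 = 0.52
D = 1 − ½ × 0.52 = 1 − 0.260 = 0.7400
D = 0.7400 > 0.4 → Yes.

Yes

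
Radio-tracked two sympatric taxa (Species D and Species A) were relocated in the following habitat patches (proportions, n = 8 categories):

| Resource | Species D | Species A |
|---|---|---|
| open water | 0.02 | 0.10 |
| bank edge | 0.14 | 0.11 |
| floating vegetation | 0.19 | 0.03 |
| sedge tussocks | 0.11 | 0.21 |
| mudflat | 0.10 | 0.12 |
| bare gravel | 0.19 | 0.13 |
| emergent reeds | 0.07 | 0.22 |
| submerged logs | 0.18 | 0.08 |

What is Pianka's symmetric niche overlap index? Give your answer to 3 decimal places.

Σ p₁ᵢp₂ᵢ = 0.0020 + 0.0154 + 0.0057 + 0.0231 + 0.0120 + 0.0247 + 0.0154 + 0.0144 = 0.1127
Σp_1ᵢ² = 0.02² + 0.14² + 0.19² + 0.11² + 0.10² + 0.19² + 0.07² + 0.18² = 0.0004 + 0.0196 + 0.0361 + 0.0121 + 0.0100 + 0.0361 + 0.0049 + 0.0324 = 0.1516
Σp_2ᵢ² = 0.10² + 0.11² + 0.03² + 0.21² + 0.12² + 0.13² + 0.22² + 0.08² = 0.0100 + 0.0121 + 0.0009 + 0.0441 + 0.0144 + 0.0169 + 0.0484 + 0.0064 = 0.1532
O = 0.1127 / √(0.1516 × 0.1532) = 0.1127 / 0.152398 = 0.73951

0.740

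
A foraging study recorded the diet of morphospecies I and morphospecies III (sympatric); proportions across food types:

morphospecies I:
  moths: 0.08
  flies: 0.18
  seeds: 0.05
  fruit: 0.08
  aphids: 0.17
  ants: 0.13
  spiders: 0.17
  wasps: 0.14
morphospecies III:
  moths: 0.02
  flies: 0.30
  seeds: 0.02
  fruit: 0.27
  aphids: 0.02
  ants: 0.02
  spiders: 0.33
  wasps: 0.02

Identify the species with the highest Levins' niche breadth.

Σp_Iᵢ² = 0.08² + 0.18² + 0.05² + 0.08² + 0.17² + 0.13² + 0.17² + 0.14² = 0.0064 + 0.0324 + 0.0025 + 0.0064 + 0.0289 + 0.0169 + 0.0289 + 0.0196 = 0.1420
B_I = 1 / 0.1420 = 7.0423
Σp_IIIᵢ² = 0.02² + 0.30² + 0.02² + 0.27² + 0.02² + 0.02² + 0.33² + 0.02² = 0.0004 + 0.0900 + 0.0004 + 0.0729 + 0.0004 + 0.0004 + 0.1089 + 0.0004 = 0.2738
B_III = 1 / 0.2738 = 3.6523
Highest B → broadest niche (most generalist): morphospecies I (B = 7.04).

morphospecies I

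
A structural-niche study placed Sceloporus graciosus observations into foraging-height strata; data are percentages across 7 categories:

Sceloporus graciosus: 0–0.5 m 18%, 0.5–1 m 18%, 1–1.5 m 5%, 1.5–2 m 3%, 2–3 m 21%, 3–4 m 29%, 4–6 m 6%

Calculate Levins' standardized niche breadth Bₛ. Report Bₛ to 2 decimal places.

Convert percentages to proportions (divide by 100).
Σpᵢ² = 0.18² + 0.18² + 0.05² + 0.03² + 0.21² + 0.29² + 0.06² = 0.0324 + 0.0324 + 0.0025 + 0.0009 + 0.0441 + 0.0841 + 0.0036 = 0.2000
B = 1 / 0.2000 = 5.0000
Bₛ = (B − 1)/(n − 1) = (5.0000 − 1)/(7 − 1) = 4.0000/6 = 0.6667

0.67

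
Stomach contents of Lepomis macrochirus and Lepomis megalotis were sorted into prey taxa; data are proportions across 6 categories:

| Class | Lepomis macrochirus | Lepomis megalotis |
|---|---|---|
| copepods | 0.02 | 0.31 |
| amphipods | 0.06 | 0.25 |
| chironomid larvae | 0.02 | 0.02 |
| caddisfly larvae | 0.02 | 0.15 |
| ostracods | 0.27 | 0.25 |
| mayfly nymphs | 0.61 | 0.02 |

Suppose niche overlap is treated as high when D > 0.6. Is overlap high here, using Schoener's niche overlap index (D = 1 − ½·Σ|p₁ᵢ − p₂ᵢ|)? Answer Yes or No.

No

Σ|p₁ᵢ − p₂ᵢ| = 0.29 + 0.19 + 0.00 + 0.13 + 0.02 + 0.59 = 1.22
D = 1 − ½ × 1.22 = 1 − 0.610 = 0.3900
D = 0.3900 < 0.6 → No.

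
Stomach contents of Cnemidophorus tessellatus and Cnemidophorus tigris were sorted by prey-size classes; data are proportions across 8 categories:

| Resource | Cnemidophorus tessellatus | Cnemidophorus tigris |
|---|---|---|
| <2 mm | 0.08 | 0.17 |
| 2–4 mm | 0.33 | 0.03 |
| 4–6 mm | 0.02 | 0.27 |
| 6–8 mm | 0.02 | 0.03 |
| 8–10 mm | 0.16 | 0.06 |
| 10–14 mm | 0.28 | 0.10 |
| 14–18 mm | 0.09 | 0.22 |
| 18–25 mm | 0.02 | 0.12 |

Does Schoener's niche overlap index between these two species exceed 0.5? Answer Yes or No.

No

Σ|p₁ᵢ − p₂ᵢ| = 0.09 + 0.30 + 0.25 + 0.01 + 0.10 + 0.18 + 0.13 + 0.10 = 1.16
D = 1 − ½ × 1.16 = 1 − 0.580 = 0.4200
D = 0.4200 < 0.5 → No.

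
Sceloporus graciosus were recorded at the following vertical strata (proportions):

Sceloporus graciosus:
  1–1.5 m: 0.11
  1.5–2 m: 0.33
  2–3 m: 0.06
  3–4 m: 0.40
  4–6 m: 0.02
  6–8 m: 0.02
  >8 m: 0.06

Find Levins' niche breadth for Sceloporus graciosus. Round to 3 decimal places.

3.460

Σpᵢ² = 0.11² + 0.33² + 0.06² + 0.40² + 0.02² + 0.02² + 0.06² = 0.0121 + 0.1089 + 0.0036 + 0.1600 + 0.0004 + 0.0004 + 0.0036 = 0.2890
B = 1 / 0.2890 = 3.46021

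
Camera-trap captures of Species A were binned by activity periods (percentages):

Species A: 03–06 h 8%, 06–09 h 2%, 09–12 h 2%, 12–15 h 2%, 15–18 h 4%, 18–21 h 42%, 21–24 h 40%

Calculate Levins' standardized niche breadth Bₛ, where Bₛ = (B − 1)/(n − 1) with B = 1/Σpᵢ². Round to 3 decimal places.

0.316

Convert percentages to proportions (divide by 100).
Σpᵢ² = 0.08² + 0.02² + 0.02² + 0.02² + 0.04² + 0.42² + 0.40² = 0.0064 + 0.0004 + 0.0004 + 0.0004 + 0.0016 + 0.1764 + 0.1600 = 0.3456
B = 1 / 0.3456 = 2.89352
Bₛ = (B − 1)/(n − 1) = (2.89352 − 1)/(7 − 1) = 1.89352/6 = 0.31559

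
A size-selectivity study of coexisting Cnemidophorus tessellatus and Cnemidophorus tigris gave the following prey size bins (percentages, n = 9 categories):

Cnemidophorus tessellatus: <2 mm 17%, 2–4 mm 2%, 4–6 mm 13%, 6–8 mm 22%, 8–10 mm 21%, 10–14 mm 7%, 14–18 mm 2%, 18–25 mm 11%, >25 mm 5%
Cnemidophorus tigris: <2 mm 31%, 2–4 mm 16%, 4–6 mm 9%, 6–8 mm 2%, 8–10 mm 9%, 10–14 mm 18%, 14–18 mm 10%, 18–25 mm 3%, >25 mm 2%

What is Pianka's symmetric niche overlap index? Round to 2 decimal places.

0.65

Convert percentages to proportions (divide by 100).
Σ p₁ᵢp₂ᵢ = 0.0527 + 0.0032 + 0.0117 + 0.0044 + 0.0189 + 0.0126 + 0.0020 + 0.0033 + 0.0010 = 0.1098
Σp_1ᵢ² = 0.17² + 0.02² + 0.13² + 0.22² + 0.21² + 0.07² + 0.02² + 0.11² + 0.05² = 0.0289 + 0.0004 + 0.0169 + 0.0484 + 0.0441 + 0.0049 + 0.0004 + 0.0121 + 0.0025 = 0.1586
Σp_2ᵢ² = 0.31² + 0.16² + 0.09² + 0.02² + 0.09² + 0.18² + 0.10² + 0.03² + 0.02² = 0.0961 + 0.0256 + 0.0081 + 0.0004 + 0.0081 + 0.0324 + 0.0100 + 0.0009 + 0.0004 = 0.1820
O = 0.1098 / √(0.1586 × 0.1820) = 0.1098 / 0.16990 = 0.6463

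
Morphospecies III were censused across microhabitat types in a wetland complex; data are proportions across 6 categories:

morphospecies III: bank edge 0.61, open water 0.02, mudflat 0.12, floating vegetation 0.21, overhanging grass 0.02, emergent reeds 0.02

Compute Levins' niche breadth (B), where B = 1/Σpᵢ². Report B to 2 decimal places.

Σpᵢ² = 0.61² + 0.02² + 0.12² + 0.21² + 0.02² + 0.02² = 0.3721 + 0.0004 + 0.0144 + 0.0441 + 0.0004 + 0.0004 = 0.4318
B = 1 / 0.4318 = 2.3159

2.32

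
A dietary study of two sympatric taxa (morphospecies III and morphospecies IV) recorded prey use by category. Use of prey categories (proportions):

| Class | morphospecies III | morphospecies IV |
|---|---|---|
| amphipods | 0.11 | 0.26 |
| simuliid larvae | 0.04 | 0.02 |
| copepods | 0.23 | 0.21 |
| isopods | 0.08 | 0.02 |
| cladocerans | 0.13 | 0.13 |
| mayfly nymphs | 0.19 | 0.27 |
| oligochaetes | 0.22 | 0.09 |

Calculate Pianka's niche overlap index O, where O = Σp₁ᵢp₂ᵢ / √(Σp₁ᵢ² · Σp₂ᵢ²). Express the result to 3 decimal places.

Σ p₁ᵢp₂ᵢ = 0.0286 + 0.0008 + 0.0483 + 0.0016 + 0.0169 + 0.0513 + 0.0198 = 0.1673
Σp_1ᵢ² = 0.11² + 0.04² + 0.23² + 0.08² + 0.13² + 0.19² + 0.22² = 0.0121 + 0.0016 + 0.0529 + 0.0064 + 0.0169 + 0.0361 + 0.0484 = 0.1744
Σp_2ᵢ² = 0.26² + 0.02² + 0.21² + 0.02² + 0.13² + 0.27² + 0.09² = 0.0676 + 0.0004 + 0.0441 + 0.0004 + 0.0169 + 0.0729 + 0.0081 = 0.2104
O = 0.1673 / √(0.1744 × 0.2104) = 0.1673 / 0.191556 = 0.87337

0.873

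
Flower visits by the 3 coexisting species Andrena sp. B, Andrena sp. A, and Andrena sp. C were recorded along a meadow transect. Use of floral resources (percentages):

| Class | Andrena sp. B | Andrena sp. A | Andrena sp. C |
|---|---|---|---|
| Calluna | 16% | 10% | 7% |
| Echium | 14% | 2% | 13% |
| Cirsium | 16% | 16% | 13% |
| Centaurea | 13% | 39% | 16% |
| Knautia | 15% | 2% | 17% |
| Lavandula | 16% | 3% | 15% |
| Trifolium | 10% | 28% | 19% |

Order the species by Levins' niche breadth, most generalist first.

Convert percentages to proportions (divide by 100).
Σp_Bᵢ² = 0.16² + 0.14² + 0.16² + 0.13² + 0.15² + 0.16² + 0.10² = 0.0256 + 0.0196 + 0.0256 + 0.0169 + 0.0225 + 0.0256 + 0.0100 = 0.1458
B_B = 1 / 0.1458 = 6.8587
Σp_Aᵢ² = 0.10² + 0.02² + 0.16² + 0.39² + 0.02² + 0.03² + 0.28² = 0.0100 + 0.0004 + 0.0256 + 0.1521 + 0.0004 + 0.0009 + 0.0784 = 0.2678
B_A = 1 / 0.2678 = 3.7341
Σp_Cᵢ² = 0.07² + 0.13² + 0.13² + 0.16² + 0.17² + 0.15² + 0.19² = 0.0049 + 0.0169 + 0.0169 + 0.0256 + 0.0289 + 0.0225 + 0.0361 = 0.1518
B_C = 1 / 0.1518 = 6.5876
Ranking by B (broadest → narrowest): Andrena sp. B (6.86) > Andrena sp. C (6.59) > Andrena sp. A (3.73)

Andrena sp. B > Andrena sp. C > Andrena sp. A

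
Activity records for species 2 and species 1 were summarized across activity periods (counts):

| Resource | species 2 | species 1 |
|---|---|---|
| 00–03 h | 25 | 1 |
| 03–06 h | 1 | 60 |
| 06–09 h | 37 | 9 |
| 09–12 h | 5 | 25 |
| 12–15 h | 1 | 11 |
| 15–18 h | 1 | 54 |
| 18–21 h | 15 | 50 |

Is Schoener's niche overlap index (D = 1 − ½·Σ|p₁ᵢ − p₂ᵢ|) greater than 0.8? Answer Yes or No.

Proportions for species 2 (n=85): 25/85=0.2941, 1/85=0.0118, 37/85=0.4353, 5/85=0.0588, 1/85=0.0118, 1/85=0.0118, 15/85=0.1765
Proportions for species 1 (n=210): 1/210=0.0048, 60/210=0.2857, 9/210=0.0429, 25/210=0.1190, 11/210=0.0524, 54/210=0.2571, 50/210=0.2381
Σ|p₁ᵢ − p₂ᵢ| = 0.2893 + 0.2739 + 0.3924 + 0.0602 + 0.0406 + 0.2453 + 0.0616 = 1.3633
D = 1 − ½ × 1.3633 = 1 − 0.68165 = 0.31835
D = 0.31835 < 0.8 → No.

No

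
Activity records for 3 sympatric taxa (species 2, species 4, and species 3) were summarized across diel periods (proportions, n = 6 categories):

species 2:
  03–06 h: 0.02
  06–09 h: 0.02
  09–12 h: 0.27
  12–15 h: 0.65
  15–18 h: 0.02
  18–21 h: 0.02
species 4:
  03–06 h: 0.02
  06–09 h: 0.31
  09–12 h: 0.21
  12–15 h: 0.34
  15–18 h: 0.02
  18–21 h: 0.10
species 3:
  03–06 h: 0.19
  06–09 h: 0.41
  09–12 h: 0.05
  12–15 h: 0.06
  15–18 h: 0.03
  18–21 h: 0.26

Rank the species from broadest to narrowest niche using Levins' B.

species 4 > species 3 > species 2

Σp_2ᵢ² = 0.02² + 0.02² + 0.27² + 0.65² + 0.02² + 0.02² = 0.0004 + 0.0004 + 0.0729 + 0.4225 + 0.0004 + 0.0004 = 0.4970
B_2 = 1 / 0.4970 = 2.0121
Σp_4ᵢ² = 0.02² + 0.31² + 0.21² + 0.34² + 0.02² + 0.10² = 0.0004 + 0.0961 + 0.0441 + 0.1156 + 0.0004 + 0.0100 = 0.2666
B_4 = 1 / 0.2666 = 3.7509
Σp_3ᵢ² = 0.19² + 0.41² + 0.05² + 0.06² + 0.03² + 0.26² = 0.0361 + 0.1681 + 0.0025 + 0.0036 + 0.0009 + 0.0676 = 0.2788
B_3 = 1 / 0.2788 = 3.5868
Ranking by B (broadest → narrowest): species 4 (3.75) > species 3 (3.59) > species 2 (2.01)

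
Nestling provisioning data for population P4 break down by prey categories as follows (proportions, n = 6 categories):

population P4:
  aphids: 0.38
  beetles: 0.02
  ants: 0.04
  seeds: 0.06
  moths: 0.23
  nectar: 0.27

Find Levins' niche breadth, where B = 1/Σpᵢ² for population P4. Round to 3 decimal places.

Σpᵢ² = 0.38² + 0.02² + 0.04² + 0.06² + 0.23² + 0.27² = 0.1444 + 0.0004 + 0.0016 + 0.0036 + 0.0529 + 0.0729 = 0.2758
B = 1 / 0.2758 = 3.62582

3.626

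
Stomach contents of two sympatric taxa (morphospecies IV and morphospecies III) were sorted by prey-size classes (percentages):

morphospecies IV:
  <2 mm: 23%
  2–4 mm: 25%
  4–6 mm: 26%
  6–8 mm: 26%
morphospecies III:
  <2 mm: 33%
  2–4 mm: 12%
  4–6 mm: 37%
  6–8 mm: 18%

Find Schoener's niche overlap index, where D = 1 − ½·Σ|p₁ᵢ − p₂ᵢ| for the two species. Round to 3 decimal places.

0.790

Convert percentages to proportions (divide by 100).
Σ|p₁ᵢ − p₂ᵢ| = 0.10 + 0.13 + 0.11 + 0.08 = 0.42
D = 1 − ½ × 0.42 = 1 − 0.210 = 0.79000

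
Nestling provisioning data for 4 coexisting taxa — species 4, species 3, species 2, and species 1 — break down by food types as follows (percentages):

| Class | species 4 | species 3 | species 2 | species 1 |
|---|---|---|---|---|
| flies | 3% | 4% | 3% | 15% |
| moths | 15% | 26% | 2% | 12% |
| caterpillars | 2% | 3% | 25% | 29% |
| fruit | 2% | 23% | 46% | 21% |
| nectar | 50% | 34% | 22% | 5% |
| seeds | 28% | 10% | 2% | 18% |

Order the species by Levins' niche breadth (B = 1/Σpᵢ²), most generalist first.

Convert percentages to proportions (divide by 100).
Σp_4ᵢ² = 0.03² + 0.15² + 0.02² + 0.02² + 0.50² + 0.28² = 0.0009 + 0.0225 + 0.0004 + 0.0004 + 0.2500 + 0.0784 = 0.3526
B_4 = 1 / 0.3526 = 2.8361
Σp_3ᵢ² = 0.04² + 0.26² + 0.03² + 0.23² + 0.34² + 0.10² = 0.0016 + 0.0676 + 0.0009 + 0.0529 + 0.1156 + 0.0100 = 0.2486
B_3 = 1 / 0.2486 = 4.0225
Σp_2ᵢ² = 0.03² + 0.02² + 0.25² + 0.46² + 0.22² + 0.02² = 0.0009 + 0.0004 + 0.0625 + 0.2116 + 0.0484 + 0.0004 = 0.3242
B_2 = 1 / 0.3242 = 3.0845
Σp_1ᵢ² = 0.15² + 0.12² + 0.29² + 0.21² + 0.05² + 0.18² = 0.0225 + 0.0144 + 0.0841 + 0.0441 + 0.0025 + 0.0324 = 0.2000
B_1 = 1 / 0.2000 = 5.0000
Ranking by B (broadest → narrowest): species 1 (5.00) > species 3 (4.02) > species 2 (3.08) > species 4 (2.84)

species 1 > species 3 > species 2 > species 4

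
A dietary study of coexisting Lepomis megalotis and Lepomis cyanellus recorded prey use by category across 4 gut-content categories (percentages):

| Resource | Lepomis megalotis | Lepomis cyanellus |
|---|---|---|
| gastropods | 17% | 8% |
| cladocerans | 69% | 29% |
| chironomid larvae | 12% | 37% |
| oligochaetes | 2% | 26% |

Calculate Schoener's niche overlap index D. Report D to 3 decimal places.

0.510

Convert percentages to proportions (divide by 100).
Σ|p₁ᵢ − p₂ᵢ| = 0.09 + 0.40 + 0.25 + 0.24 = 0.98
D = 1 − ½ × 0.98 = 1 − 0.490 = 0.51000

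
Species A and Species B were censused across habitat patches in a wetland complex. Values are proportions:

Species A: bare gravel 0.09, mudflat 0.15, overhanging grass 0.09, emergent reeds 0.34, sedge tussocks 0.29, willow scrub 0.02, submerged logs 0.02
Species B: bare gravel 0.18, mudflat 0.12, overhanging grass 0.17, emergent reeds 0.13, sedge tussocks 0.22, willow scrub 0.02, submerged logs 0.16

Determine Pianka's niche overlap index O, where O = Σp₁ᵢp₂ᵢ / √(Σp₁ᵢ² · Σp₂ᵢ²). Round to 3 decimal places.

Σ p₁ᵢp₂ᵢ = 0.0162 + 0.0180 + 0.0153 + 0.0442 + 0.0638 + 0.0004 + 0.0032 = 0.1611
Σp_1ᵢ² = 0.09² + 0.15² + 0.09² + 0.34² + 0.29² + 0.02² + 0.02² = 0.0081 + 0.0225 + 0.0081 + 0.1156 + 0.0841 + 0.0004 + 0.0004 = 0.2392
Σp_2ᵢ² = 0.18² + 0.12² + 0.17² + 0.13² + 0.22² + 0.02² + 0.16² = 0.0324 + 0.0144 + 0.0289 + 0.0169 + 0.0484 + 0.0004 + 0.0256 = 0.1670
O = 0.1611 / √(0.2392 × 0.1670) = 0.1611 / 0.199866 = 0.80604

0.806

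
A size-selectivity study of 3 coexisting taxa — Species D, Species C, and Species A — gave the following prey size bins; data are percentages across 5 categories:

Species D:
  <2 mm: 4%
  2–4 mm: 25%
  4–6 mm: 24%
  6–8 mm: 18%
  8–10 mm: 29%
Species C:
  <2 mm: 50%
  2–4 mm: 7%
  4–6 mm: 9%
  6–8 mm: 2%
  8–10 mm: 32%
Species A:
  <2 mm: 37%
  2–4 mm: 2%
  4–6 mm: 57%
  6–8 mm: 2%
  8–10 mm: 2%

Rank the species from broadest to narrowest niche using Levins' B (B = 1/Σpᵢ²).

Species D > Species C > Species A

Convert percentages to proportions (divide by 100).
Σp_Dᵢ² = 0.04² + 0.25² + 0.24² + 0.18² + 0.29² = 0.0016 + 0.0625 + 0.0576 + 0.0324 + 0.0841 = 0.2382
B_D = 1 / 0.2382 = 4.1982
Σp_Cᵢ² = 0.50² + 0.07² + 0.09² + 0.02² + 0.32² = 0.2500 + 0.0049 + 0.0081 + 0.0004 + 0.1024 = 0.3658
B_C = 1 / 0.3658 = 2.7337
Σp_Aᵢ² = 0.37² + 0.02² + 0.57² + 0.02² + 0.02² = 0.1369 + 0.0004 + 0.3249 + 0.0004 + 0.0004 = 0.4630
B_A = 1 / 0.4630 = 2.1598
Ranking by B (broadest → narrowest): Species D (4.20) > Species C (2.73) > Species A (2.16)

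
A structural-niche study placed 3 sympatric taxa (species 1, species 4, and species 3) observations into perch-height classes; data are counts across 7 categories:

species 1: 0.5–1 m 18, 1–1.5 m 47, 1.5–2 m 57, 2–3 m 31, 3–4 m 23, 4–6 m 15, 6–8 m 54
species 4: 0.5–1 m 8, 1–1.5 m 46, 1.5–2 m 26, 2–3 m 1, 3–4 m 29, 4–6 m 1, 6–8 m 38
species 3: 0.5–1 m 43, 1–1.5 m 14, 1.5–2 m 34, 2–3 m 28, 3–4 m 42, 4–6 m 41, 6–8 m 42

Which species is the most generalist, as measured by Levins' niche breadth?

Proportions for species 1 (n=245): 18/245=0.0735, 47/245=0.1918, 57/245=0.2327, 31/245=0.1265, 23/245=0.0939, 15/245=0.0612, 54/245=0.2204
Proportions for species 4 (n=149): 8/149=0.0537, 46/149=0.3087, 26/149=0.1745, 1/149=0.0067, 29/149=0.1946, 1/149=0.0067, 38/149=0.2550
Proportions for species 3 (n=244): 43/244=0.1762, 14/244=0.0574, 34/244=0.1393, 28/244=0.1148, 42/244=0.1721, 41/244=0.1680, 42/244=0.1721
Σp_1ᵢ² = 0.0735² + 0.1918² + 0.2327² + 0.1265² + 0.0939² + 0.0612² + 0.2204² = 0.005402 + 0.036787 + 0.054149 + 0.016002 + 0.008817 + 0.003745 + 0.048576 = 0.173478
B_1 = 1 / 0.173478 = 5.7644
Σp_4ᵢ² = 0.0537² + 0.3087² + 0.1745² + 0.0067² + 0.1946² + 0.0067² + 0.2550² = 0.002884 + 0.095296 + 0.030450 + 0.000045 + 0.037869 + 0.000045 + 0.065025 = 0.231614
B_4 = 1 / 0.231614 = 4.3175
Σp_3ᵢ² = 0.1762² + 0.0574² + 0.1393² + 0.1148² + 0.1721² + 0.1680² + 0.1721² = 0.031046 + 0.003295 + 0.019404 + 0.013179 + 0.029618 + 0.028224 + 0.029618 = 0.154384
B_3 = 1 / 0.154384 = 6.4774
Highest B → broadest niche (most generalist): species 3 (B = 6.48).

species 3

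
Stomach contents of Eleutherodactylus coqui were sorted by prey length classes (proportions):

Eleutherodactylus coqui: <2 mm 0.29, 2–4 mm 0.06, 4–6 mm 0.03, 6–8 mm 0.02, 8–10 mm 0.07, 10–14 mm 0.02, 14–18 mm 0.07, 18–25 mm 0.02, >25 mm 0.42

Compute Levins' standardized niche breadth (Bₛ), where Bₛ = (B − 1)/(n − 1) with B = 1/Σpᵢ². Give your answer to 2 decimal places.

0.33

Σpᵢ² = 0.29² + 0.06² + 0.03² + 0.02² + 0.07² + 0.02² + 0.07² + 0.02² + 0.42² = 0.0841 + 0.0036 + 0.0009 + 0.0004 + 0.0049 + 0.0004 + 0.0049 + 0.0004 + 0.1764 = 0.2760
B = 1 / 0.2760 = 3.6232
Bₛ = (B − 1)/(n − 1) = (3.6232 − 1)/(9 − 1) = 2.6232/8 = 0.3279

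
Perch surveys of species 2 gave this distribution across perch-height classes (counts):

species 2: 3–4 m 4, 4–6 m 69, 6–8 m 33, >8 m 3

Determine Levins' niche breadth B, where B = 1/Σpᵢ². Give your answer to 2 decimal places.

Proportions for species 2 (n=109): 4/109=0.0367, 69/109=0.6330, 33/109=0.3028, 3/109=0.0275
Σpᵢ² = 0.0367² + 0.6330² + 0.3028² + 0.0275² = 0.001347 + 0.400689 + 0.091688 + 0.000756 = 0.494480
B = 1 / 0.494480 = 2.0223

2.02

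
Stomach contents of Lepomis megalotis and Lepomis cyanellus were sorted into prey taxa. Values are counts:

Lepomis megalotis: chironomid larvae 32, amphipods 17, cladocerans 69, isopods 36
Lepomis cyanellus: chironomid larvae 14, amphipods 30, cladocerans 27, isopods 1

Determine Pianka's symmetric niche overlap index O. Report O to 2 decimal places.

0.78

Proportions for Lepomis megalotis (n=154): 32/154=0.2078, 17/154=0.1104, 69/154=0.4481, 36/154=0.2338
Proportions for Lepomis cyanellus (n=72): 14/72=0.1944, 30/72=0.4167, 27/72=0.3750, 1/72=0.0139
Σ p₁ᵢp₂ᵢ = 0.040396 + 0.046004 + 0.168038 + 0.003250 = 0.257688
Σp_1ᵢ² = 0.2078² + 0.1104² + 0.4481² + 0.2338² = 0.043181 + 0.012188 + 0.200794 + 0.054662 = 0.310825
Σp_2ᵢ² = 0.1944² + 0.4167² + 0.3750² + 0.0139² = 0.037791 + 0.173639 + 0.140625 + 0.000193 = 0.352248
O = 0.257688 / √(0.310825 × 0.352248) = 0.257688 / 0.3308889 = 0.7788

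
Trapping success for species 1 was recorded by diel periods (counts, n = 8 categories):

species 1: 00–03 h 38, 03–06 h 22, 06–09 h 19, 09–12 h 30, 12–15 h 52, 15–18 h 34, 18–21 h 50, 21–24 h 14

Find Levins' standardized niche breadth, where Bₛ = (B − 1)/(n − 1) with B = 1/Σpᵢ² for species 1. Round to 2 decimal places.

Proportions for species 1 (n=259): 38/259=0.1467, 22/259=0.0849, 19/259=0.0734, 30/259=0.1158, 52/259=0.2008, 34/259=0.1313, 50/259=0.1931, 14/259=0.0541
Σpᵢ² = 0.1467² + 0.0849² + 0.0734² + 0.1158² + 0.2008² + 0.1313² + 0.1931² + 0.0541² = 0.021521 + 0.007208 + 0.005388 + 0.013410 + 0.040321 + 0.017240 + 0.037288 + 0.002927 = 0.145303
B = 1 / 0.145303 = 6.8822
Bₛ = (B − 1)/(n − 1) = (6.8822 − 1)/(8 − 1) = 5.8822/7 = 0.8403

0.84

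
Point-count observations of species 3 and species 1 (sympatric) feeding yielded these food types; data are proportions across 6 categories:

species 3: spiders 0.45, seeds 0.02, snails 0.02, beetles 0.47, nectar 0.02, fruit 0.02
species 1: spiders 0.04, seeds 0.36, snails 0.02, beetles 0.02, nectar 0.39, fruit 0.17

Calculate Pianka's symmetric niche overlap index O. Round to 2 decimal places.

Σ p₁ᵢp₂ᵢ = 0.0180 + 0.0072 + 0.0004 + 0.0094 + 0.0078 + 0.0034 = 0.0462
Σp_1ᵢ² = 0.45² + 0.02² + 0.02² + 0.47² + 0.02² + 0.02² = 0.2025 + 0.0004 + 0.0004 + 0.2209 + 0.0004 + 0.0004 = 0.4250
Σp_2ᵢ² = 0.04² + 0.36² + 0.02² + 0.02² + 0.39² + 0.17² = 0.0016 + 0.1296 + 0.0004 + 0.0004 + 0.1521 + 0.0289 = 0.3130
O = 0.0462 / √(0.4250 × 0.3130) = 0.0462 / 0.36473 = 0.1267

0.13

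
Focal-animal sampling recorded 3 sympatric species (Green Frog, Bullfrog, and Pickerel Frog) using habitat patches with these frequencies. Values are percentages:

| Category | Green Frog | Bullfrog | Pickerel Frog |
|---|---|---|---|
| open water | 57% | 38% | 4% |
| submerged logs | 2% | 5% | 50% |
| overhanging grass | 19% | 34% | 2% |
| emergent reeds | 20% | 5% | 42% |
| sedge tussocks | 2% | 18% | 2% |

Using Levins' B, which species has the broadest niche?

Convert percentages to proportions (divide by 100).
Σp_Greeᵢ² = 0.57² + 0.02² + 0.19² + 0.20² + 0.02² = 0.3249 + 0.0004 + 0.0361 + 0.0400 + 0.0004 = 0.4018
B_Gree = 1 / 0.4018 = 2.4888
Σp_Bullᵢ² = 0.38² + 0.05² + 0.34² + 0.05² + 0.18² = 0.1444 + 0.0025 + 0.1156 + 0.0025 + 0.0324 = 0.2974
B_Bull = 1 / 0.2974 = 3.3625
Σp_Pickᵢ² = 0.04² + 0.50² + 0.02² + 0.42² + 0.02² = 0.0016 + 0.2500 + 0.0004 + 0.1764 + 0.0004 = 0.4288
B_Pick = 1 / 0.4288 = 2.3321
Highest B → broadest niche (most generalist): Bullfrog (B = 3.36).

Bullfrog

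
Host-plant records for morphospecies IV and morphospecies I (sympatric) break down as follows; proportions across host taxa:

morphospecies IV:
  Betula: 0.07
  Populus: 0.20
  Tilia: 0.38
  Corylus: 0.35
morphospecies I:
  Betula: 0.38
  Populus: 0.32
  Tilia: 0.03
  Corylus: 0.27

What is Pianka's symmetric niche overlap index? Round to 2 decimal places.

0.62

Σ p₁ᵢp₂ᵢ = 0.0266 + 0.0640 + 0.0114 + 0.0945 = 0.1965
Σp_1ᵢ² = 0.07² + 0.20² + 0.38² + 0.35² = 0.0049 + 0.0400 + 0.1444 + 0.1225 = 0.3118
Σp_2ᵢ² = 0.38² + 0.32² + 0.03² + 0.27² = 0.1444 + 0.1024 + 0.0009 + 0.0729 = 0.3206
O = 0.1965 / √(0.3118 × 0.3206) = 0.1965 / 0.31617 = 0.6215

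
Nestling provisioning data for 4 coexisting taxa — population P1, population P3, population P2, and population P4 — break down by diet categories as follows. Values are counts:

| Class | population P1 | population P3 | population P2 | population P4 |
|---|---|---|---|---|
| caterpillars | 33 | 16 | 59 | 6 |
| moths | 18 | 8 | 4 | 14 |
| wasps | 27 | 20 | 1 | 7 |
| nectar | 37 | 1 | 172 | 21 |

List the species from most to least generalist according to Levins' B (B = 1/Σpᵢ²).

Proportions for population P1 (n=115): 33/115=0.2870, 18/115=0.1565, 27/115=0.2348, 37/115=0.3217
Proportions for population P3 (n=45): 16/45=0.3556, 8/45=0.1778, 20/45=0.4444, 1/45=0.0222
Proportions for population P2 (n=236): 59/236=0.2500, 4/236=0.0169, 1/236=0.0042, 172/236=0.7288
Proportions for population P4 (n=48): 6/48=0.1250, 14/48=0.2917, 7/48=0.1458, 21/48=0.4375
Σp_P1ᵢ² = 0.2870² + 0.1565² + 0.2348² + 0.3217² = 0.082369 + 0.024492 + 0.055131 + 0.103491 = 0.265483
B_P1 = 1 / 0.265483 = 3.7667
Σp_P3ᵢ² = 0.3556² + 0.1778² + 0.4444² + 0.0222² = 0.126451 + 0.031613 + 0.197491 + 0.000493 = 0.356048
B_P3 = 1 / 0.356048 = 2.8086
Σp_P2ᵢ² = 0.2500² + 0.0169² + 0.0042² + 0.7288² = 0.062500 + 0.000286 + 0.000018 + 0.531149 = 0.593953
B_P2 = 1 / 0.593953 = 1.6836
Σp_P4ᵢ² = 0.1250² + 0.2917² + 0.1458² + 0.4375² = 0.015625 + 0.085089 + 0.021258 + 0.191406 = 0.313378
B_P4 = 1 / 0.313378 = 3.1910
Ranking by B (broadest → narrowest): population P1 (3.77) > population P4 (3.19) > population P3 (2.81) > population P2 (1.68)

population P1 > population P4 > population P3 > population P2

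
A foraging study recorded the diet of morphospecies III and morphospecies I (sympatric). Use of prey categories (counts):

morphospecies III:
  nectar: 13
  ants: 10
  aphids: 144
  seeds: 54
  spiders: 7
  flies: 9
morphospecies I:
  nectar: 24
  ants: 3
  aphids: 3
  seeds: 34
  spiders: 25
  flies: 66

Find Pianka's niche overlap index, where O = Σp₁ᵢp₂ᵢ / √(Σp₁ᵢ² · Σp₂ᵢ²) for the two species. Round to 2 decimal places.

0.27

Proportions for morphospecies III (n=237): 13/237=0.0549, 10/237=0.0422, 144/237=0.6076, 54/237=0.2278, 7/237=0.0295, 9/237=0.0380
Proportions for morphospecies I (n=155): 24/155=0.1548, 3/155=0.0194, 3/155=0.0194, 34/155=0.2194, 25/155=0.1613, 66/155=0.4258
Σ p₁ᵢp₂ᵢ = 0.008499 + 0.000819 + 0.011787 + 0.049979 + 0.004758 + 0.016180 = 0.092022
Σp_1ᵢ² = 0.0549² + 0.0422² + 0.6076² + 0.2278² + 0.0295² + 0.0380² = 0.003014 + 0.001781 + 0.369178 + 0.051893 + 0.000870 + 0.001444 = 0.428180
Σp_2ᵢ² = 0.1548² + 0.0194² + 0.0194² + 0.2194² + 0.1613² + 0.4258² = 0.023963 + 0.000376 + 0.000376 + 0.048136 + 0.026018 + 0.181306 = 0.280175
O = 0.092022 / √(0.428180 × 0.280175) = 0.092022 / 0.3463601 = 0.2657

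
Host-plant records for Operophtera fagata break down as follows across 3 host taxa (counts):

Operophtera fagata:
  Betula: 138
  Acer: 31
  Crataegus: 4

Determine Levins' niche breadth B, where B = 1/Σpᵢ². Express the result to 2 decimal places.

1.49

Proportions for Operophtera fagata (n=173): 138/173=0.7977, 31/173=0.1792, 4/173=0.0231
Σpᵢ² = 0.7977² + 0.1792² + 0.0231² = 0.636325 + 0.032113 + 0.000534 = 0.668972
B = 1 / 0.668972 = 1.4948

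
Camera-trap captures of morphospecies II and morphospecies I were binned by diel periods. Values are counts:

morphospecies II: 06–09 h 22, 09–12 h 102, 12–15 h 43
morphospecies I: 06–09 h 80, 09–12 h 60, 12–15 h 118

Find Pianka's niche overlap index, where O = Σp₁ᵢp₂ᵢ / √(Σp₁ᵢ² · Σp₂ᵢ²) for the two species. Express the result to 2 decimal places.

0.74

Proportions for morphospecies II (n=167): 22/167=0.1317, 102/167=0.6108, 43/167=0.2575
Proportions for morphospecies I (n=258): 80/258=0.3101, 60/258=0.2326, 118/258=0.4574
Σ p₁ᵢp₂ᵢ = 0.040840 + 0.142072 + 0.117781 = 0.300693
Σp_1ᵢ² = 0.1317² + 0.6108² + 0.2575² = 0.017345 + 0.373077 + 0.066306 = 0.456728
Σp_2ᵢ² = 0.3101² + 0.2326² + 0.4574² = 0.096162 + 0.054103 + 0.209215 = 0.359480
O = 0.300693 / √(0.456728 × 0.359480) = 0.300693 / 0.4051970 = 0.7421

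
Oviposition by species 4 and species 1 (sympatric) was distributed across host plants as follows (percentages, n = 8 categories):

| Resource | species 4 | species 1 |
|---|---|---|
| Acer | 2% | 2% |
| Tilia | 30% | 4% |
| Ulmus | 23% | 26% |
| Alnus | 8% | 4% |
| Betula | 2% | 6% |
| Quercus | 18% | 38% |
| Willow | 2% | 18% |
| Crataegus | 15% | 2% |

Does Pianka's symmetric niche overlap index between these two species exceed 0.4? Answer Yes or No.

Yes

Convert percentages to proportions (divide by 100).
Σ p₁ᵢp₂ᵢ = 0.0004 + 0.0120 + 0.0598 + 0.0032 + 0.0012 + 0.0684 + 0.0036 + 0.0030 = 0.1516
Σp_1ᵢ² = 0.02² + 0.30² + 0.23² + 0.08² + 0.02² + 0.18² + 0.02² + 0.15² = 0.0004 + 0.0900 + 0.0529 + 0.0064 + 0.0004 + 0.0324 + 0.0004 + 0.0225 = 0.2054
Σp_2ᵢ² = 0.02² + 0.04² + 0.26² + 0.04² + 0.06² + 0.38² + 0.18² + 0.02² = 0.0004 + 0.0016 + 0.0676 + 0.0016 + 0.0036 + 0.1444 + 0.0324 + 0.0004 = 0.2520
O = 0.1516 / √(0.2054 × 0.2520) = 0.1516 / 0.22751 = 0.6663
O = 0.6663 > 0.4 → Yes.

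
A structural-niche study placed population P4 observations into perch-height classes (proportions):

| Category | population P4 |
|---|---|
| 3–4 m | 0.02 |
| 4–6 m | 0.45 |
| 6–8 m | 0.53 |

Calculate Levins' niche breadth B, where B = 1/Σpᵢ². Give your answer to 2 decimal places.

2.07

Σpᵢ² = 0.02² + 0.45² + 0.53² = 0.0004 + 0.2025 + 0.2809 = 0.4838
B = 1 / 0.4838 = 2.0670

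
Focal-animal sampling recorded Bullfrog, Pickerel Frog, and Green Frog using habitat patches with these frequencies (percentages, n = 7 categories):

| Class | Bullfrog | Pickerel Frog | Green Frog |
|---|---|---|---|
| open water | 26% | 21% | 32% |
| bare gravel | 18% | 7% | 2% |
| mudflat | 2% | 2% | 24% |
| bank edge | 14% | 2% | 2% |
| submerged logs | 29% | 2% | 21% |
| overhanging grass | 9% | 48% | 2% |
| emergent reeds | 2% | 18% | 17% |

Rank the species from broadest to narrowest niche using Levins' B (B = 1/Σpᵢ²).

Bullfrog > Green Frog > Pickerel Frog

Convert percentages to proportions (divide by 100).
Σp_Bullᵢ² = 0.26² + 0.18² + 0.02² + 0.14² + 0.29² + 0.09² + 0.02² = 0.0676 + 0.0324 + 0.0004 + 0.0196 + 0.0841 + 0.0081 + 0.0004 = 0.2126
B_Bull = 1 / 0.2126 = 4.7037
Σp_Pickᵢ² = 0.21² + 0.07² + 0.02² + 0.02² + 0.02² + 0.48² + 0.18² = 0.0441 + 0.0049 + 0.0004 + 0.0004 + 0.0004 + 0.2304 + 0.0324 = 0.3130
B_Pick = 1 / 0.3130 = 3.1949
Σp_Greeᵢ² = 0.32² + 0.02² + 0.24² + 0.02² + 0.21² + 0.02² + 0.17² = 0.1024 + 0.0004 + 0.0576 + 0.0004 + 0.0441 + 0.0004 + 0.0289 = 0.2342
B_Gree = 1 / 0.2342 = 4.2699
Ranking by B (broadest → narrowest): Bullfrog (4.70) > Green Frog (4.27) > Pickerel Frog (3.19)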